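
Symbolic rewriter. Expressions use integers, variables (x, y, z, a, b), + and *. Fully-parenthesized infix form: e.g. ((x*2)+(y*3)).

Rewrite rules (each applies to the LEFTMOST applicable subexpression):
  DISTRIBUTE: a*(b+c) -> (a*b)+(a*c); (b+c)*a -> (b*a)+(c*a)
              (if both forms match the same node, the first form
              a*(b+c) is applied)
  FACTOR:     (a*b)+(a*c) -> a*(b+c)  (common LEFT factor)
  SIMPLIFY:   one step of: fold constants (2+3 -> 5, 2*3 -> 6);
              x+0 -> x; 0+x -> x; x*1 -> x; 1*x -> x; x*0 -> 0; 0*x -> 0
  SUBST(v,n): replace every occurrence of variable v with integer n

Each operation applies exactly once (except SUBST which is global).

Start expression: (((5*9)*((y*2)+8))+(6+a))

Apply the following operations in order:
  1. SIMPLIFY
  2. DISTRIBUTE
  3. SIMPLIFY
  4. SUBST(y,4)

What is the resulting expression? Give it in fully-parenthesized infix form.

Answer: (((45*(4*2))+360)+(6+a))

Derivation:
Start: (((5*9)*((y*2)+8))+(6+a))
Apply SIMPLIFY at LL (target: (5*9)): (((5*9)*((y*2)+8))+(6+a)) -> ((45*((y*2)+8))+(6+a))
Apply DISTRIBUTE at L (target: (45*((y*2)+8))): ((45*((y*2)+8))+(6+a)) -> (((45*(y*2))+(45*8))+(6+a))
Apply SIMPLIFY at LR (target: (45*8)): (((45*(y*2))+(45*8))+(6+a)) -> (((45*(y*2))+360)+(6+a))
Apply SUBST(y,4): (((45*(y*2))+360)+(6+a)) -> (((45*(4*2))+360)+(6+a))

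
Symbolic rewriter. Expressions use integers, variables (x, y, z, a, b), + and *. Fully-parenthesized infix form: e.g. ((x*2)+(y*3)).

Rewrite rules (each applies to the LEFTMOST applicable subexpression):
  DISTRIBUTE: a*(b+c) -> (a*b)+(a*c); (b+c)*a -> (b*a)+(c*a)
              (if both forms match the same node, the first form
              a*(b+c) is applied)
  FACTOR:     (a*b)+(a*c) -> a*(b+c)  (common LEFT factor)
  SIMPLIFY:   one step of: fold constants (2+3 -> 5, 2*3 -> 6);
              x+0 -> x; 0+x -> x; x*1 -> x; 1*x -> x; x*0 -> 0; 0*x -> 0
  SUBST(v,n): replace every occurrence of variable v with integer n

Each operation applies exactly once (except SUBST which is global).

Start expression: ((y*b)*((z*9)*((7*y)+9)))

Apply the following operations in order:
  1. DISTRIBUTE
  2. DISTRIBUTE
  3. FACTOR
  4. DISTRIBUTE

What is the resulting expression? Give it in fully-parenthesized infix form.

Answer: (((y*b)*((z*9)*(7*y)))+((y*b)*((z*9)*9)))

Derivation:
Start: ((y*b)*((z*9)*((7*y)+9)))
Apply DISTRIBUTE at R (target: ((z*9)*((7*y)+9))): ((y*b)*((z*9)*((7*y)+9))) -> ((y*b)*(((z*9)*(7*y))+((z*9)*9)))
Apply DISTRIBUTE at root (target: ((y*b)*(((z*9)*(7*y))+((z*9)*9)))): ((y*b)*(((z*9)*(7*y))+((z*9)*9))) -> (((y*b)*((z*9)*(7*y)))+((y*b)*((z*9)*9)))
Apply FACTOR at root (target: (((y*b)*((z*9)*(7*y)))+((y*b)*((z*9)*9)))): (((y*b)*((z*9)*(7*y)))+((y*b)*((z*9)*9))) -> ((y*b)*(((z*9)*(7*y))+((z*9)*9)))
Apply DISTRIBUTE at root (target: ((y*b)*(((z*9)*(7*y))+((z*9)*9)))): ((y*b)*(((z*9)*(7*y))+((z*9)*9))) -> (((y*b)*((z*9)*(7*y)))+((y*b)*((z*9)*9)))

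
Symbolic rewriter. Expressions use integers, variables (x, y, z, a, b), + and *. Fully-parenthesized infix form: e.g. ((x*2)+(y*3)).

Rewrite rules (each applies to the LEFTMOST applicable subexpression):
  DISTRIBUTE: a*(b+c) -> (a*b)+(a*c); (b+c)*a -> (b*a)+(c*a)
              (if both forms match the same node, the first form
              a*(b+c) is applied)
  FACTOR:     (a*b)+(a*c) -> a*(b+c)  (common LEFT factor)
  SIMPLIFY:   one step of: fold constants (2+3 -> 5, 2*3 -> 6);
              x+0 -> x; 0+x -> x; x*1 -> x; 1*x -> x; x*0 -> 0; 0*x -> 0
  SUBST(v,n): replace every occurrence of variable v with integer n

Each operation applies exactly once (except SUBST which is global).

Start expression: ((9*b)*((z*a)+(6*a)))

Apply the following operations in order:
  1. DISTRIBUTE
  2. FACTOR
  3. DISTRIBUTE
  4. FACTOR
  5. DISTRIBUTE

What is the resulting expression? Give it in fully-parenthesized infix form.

Answer: (((9*b)*(z*a))+((9*b)*(6*a)))

Derivation:
Start: ((9*b)*((z*a)+(6*a)))
Apply DISTRIBUTE at root (target: ((9*b)*((z*a)+(6*a)))): ((9*b)*((z*a)+(6*a))) -> (((9*b)*(z*a))+((9*b)*(6*a)))
Apply FACTOR at root (target: (((9*b)*(z*a))+((9*b)*(6*a)))): (((9*b)*(z*a))+((9*b)*(6*a))) -> ((9*b)*((z*a)+(6*a)))
Apply DISTRIBUTE at root (target: ((9*b)*((z*a)+(6*a)))): ((9*b)*((z*a)+(6*a))) -> (((9*b)*(z*a))+((9*b)*(6*a)))
Apply FACTOR at root (target: (((9*b)*(z*a))+((9*b)*(6*a)))): (((9*b)*(z*a))+((9*b)*(6*a))) -> ((9*b)*((z*a)+(6*a)))
Apply DISTRIBUTE at root (target: ((9*b)*((z*a)+(6*a)))): ((9*b)*((z*a)+(6*a))) -> (((9*b)*(z*a))+((9*b)*(6*a)))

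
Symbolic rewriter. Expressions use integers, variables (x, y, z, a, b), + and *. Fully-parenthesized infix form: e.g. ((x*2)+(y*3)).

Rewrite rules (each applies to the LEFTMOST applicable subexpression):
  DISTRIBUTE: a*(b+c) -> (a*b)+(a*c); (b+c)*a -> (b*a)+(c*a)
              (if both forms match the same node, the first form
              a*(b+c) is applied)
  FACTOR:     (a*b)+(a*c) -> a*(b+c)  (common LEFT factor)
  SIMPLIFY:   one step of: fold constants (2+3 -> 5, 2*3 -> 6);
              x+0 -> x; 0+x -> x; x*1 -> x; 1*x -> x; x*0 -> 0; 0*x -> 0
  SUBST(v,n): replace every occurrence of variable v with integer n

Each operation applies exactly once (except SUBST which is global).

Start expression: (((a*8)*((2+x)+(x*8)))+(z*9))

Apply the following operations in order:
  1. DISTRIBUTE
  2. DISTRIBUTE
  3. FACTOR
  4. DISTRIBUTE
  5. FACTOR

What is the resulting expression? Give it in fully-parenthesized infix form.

Answer: ((((a*8)*(2+x))+((a*8)*(x*8)))+(z*9))

Derivation:
Start: (((a*8)*((2+x)+(x*8)))+(z*9))
Apply DISTRIBUTE at L (target: ((a*8)*((2+x)+(x*8)))): (((a*8)*((2+x)+(x*8)))+(z*9)) -> ((((a*8)*(2+x))+((a*8)*(x*8)))+(z*9))
Apply DISTRIBUTE at LL (target: ((a*8)*(2+x))): ((((a*8)*(2+x))+((a*8)*(x*8)))+(z*9)) -> (((((a*8)*2)+((a*8)*x))+((a*8)*(x*8)))+(z*9))
Apply FACTOR at LL (target: (((a*8)*2)+((a*8)*x))): (((((a*8)*2)+((a*8)*x))+((a*8)*(x*8)))+(z*9)) -> ((((a*8)*(2+x))+((a*8)*(x*8)))+(z*9))
Apply DISTRIBUTE at LL (target: ((a*8)*(2+x))): ((((a*8)*(2+x))+((a*8)*(x*8)))+(z*9)) -> (((((a*8)*2)+((a*8)*x))+((a*8)*(x*8)))+(z*9))
Apply FACTOR at LL (target: (((a*8)*2)+((a*8)*x))): (((((a*8)*2)+((a*8)*x))+((a*8)*(x*8)))+(z*9)) -> ((((a*8)*(2+x))+((a*8)*(x*8)))+(z*9))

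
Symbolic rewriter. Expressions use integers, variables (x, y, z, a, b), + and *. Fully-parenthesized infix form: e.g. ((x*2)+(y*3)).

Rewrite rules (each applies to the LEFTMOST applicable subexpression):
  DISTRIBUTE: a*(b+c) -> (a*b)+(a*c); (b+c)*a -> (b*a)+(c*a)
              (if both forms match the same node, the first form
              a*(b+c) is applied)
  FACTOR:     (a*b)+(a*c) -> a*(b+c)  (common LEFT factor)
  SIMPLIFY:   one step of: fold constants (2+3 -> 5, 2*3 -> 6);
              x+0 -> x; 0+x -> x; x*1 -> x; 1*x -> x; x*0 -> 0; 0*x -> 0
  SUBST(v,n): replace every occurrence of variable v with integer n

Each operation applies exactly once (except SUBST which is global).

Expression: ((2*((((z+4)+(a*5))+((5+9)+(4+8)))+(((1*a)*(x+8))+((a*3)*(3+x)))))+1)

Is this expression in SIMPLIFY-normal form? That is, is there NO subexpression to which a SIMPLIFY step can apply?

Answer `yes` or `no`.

Answer: no

Derivation:
Expression: ((2*((((z+4)+(a*5))+((5+9)+(4+8)))+(((1*a)*(x+8))+((a*3)*(3+x)))))+1)
Scanning for simplifiable subexpressions (pre-order)...
  at root: ((2*((((z+4)+(a*5))+((5+9)+(4+8)))+(((1*a)*(x+8))+((a*3)*(3+x)))))+1) (not simplifiable)
  at L: (2*((((z+4)+(a*5))+((5+9)+(4+8)))+(((1*a)*(x+8))+((a*3)*(3+x))))) (not simplifiable)
  at LR: ((((z+4)+(a*5))+((5+9)+(4+8)))+(((1*a)*(x+8))+((a*3)*(3+x)))) (not simplifiable)
  at LRL: (((z+4)+(a*5))+((5+9)+(4+8))) (not simplifiable)
  at LRLL: ((z+4)+(a*5)) (not simplifiable)
  at LRLLL: (z+4) (not simplifiable)
  at LRLLR: (a*5) (not simplifiable)
  at LRLR: ((5+9)+(4+8)) (not simplifiable)
  at LRLRL: (5+9) (SIMPLIFIABLE)
  at LRLRR: (4+8) (SIMPLIFIABLE)
  at LRR: (((1*a)*(x+8))+((a*3)*(3+x))) (not simplifiable)
  at LRRL: ((1*a)*(x+8)) (not simplifiable)
  at LRRLL: (1*a) (SIMPLIFIABLE)
  at LRRLR: (x+8) (not simplifiable)
  at LRRR: ((a*3)*(3+x)) (not simplifiable)
  at LRRRL: (a*3) (not simplifiable)
  at LRRRR: (3+x) (not simplifiable)
Found simplifiable subexpr at path LRLRL: (5+9)
One SIMPLIFY step would give: ((2*((((z+4)+(a*5))+(14+(4+8)))+(((1*a)*(x+8))+((a*3)*(3+x)))))+1)
-> NOT in normal form.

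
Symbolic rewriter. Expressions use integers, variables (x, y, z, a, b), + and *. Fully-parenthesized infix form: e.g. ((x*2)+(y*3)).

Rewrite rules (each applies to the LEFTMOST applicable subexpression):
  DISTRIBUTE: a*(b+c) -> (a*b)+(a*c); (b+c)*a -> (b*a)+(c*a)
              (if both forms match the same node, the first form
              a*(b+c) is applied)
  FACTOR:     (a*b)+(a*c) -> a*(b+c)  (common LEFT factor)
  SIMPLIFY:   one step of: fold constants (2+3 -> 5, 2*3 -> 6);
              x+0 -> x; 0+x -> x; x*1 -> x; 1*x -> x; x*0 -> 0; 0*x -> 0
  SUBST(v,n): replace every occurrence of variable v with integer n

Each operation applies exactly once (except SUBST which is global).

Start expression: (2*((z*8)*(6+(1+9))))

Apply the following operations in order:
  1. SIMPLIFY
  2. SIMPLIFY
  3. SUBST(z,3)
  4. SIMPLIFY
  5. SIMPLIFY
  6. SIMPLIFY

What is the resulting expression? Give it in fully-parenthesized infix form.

Start: (2*((z*8)*(6+(1+9))))
Apply SIMPLIFY at RRR (target: (1+9)): (2*((z*8)*(6+(1+9)))) -> (2*((z*8)*(6+10)))
Apply SIMPLIFY at RR (target: (6+10)): (2*((z*8)*(6+10))) -> (2*((z*8)*16))
Apply SUBST(z,3): (2*((z*8)*16)) -> (2*((3*8)*16))
Apply SIMPLIFY at RL (target: (3*8)): (2*((3*8)*16)) -> (2*(24*16))
Apply SIMPLIFY at R (target: (24*16)): (2*(24*16)) -> (2*384)
Apply SIMPLIFY at root (target: (2*384)): (2*384) -> 768

Answer: 768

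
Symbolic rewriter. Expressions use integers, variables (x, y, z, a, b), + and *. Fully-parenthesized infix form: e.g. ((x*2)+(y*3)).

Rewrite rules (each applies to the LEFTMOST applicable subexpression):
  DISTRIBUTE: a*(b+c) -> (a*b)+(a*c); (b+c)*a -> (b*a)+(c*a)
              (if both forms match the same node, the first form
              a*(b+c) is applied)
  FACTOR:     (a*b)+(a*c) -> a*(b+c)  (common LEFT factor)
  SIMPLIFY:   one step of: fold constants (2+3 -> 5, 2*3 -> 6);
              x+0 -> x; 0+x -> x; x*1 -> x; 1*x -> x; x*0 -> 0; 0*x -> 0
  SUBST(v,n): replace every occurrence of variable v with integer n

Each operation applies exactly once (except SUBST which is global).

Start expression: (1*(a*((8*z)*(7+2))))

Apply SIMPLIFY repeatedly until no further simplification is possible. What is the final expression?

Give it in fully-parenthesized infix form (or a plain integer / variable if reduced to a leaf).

Start: (1*(a*((8*z)*(7+2))))
Step 1: at root: (1*(a*((8*z)*(7+2)))) -> (a*((8*z)*(7+2))); overall: (1*(a*((8*z)*(7+2)))) -> (a*((8*z)*(7+2)))
Step 2: at RR: (7+2) -> 9; overall: (a*((8*z)*(7+2))) -> (a*((8*z)*9))
Fixed point: (a*((8*z)*9))

Answer: (a*((8*z)*9))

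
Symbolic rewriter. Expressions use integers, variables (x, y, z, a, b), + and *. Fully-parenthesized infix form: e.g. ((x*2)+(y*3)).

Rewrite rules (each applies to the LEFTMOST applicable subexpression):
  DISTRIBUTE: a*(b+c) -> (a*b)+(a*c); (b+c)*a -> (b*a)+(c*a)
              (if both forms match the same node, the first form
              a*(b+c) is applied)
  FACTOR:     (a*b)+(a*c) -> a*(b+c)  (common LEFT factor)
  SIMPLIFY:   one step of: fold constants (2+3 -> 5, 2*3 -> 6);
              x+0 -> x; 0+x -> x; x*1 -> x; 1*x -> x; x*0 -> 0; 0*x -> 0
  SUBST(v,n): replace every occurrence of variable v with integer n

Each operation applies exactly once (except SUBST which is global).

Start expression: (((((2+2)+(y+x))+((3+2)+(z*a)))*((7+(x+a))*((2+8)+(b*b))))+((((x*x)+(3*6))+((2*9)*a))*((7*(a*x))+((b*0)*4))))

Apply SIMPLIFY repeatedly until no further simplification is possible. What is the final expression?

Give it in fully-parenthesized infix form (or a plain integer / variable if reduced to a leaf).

Start: (((((2+2)+(y+x))+((3+2)+(z*a)))*((7+(x+a))*((2+8)+(b*b))))+((((x*x)+(3*6))+((2*9)*a))*((7*(a*x))+((b*0)*4))))
Step 1: at LLLL: (2+2) -> 4; overall: (((((2+2)+(y+x))+((3+2)+(z*a)))*((7+(x+a))*((2+8)+(b*b))))+((((x*x)+(3*6))+((2*9)*a))*((7*(a*x))+((b*0)*4)))) -> ((((4+(y+x))+((3+2)+(z*a)))*((7+(x+a))*((2+8)+(b*b))))+((((x*x)+(3*6))+((2*9)*a))*((7*(a*x))+((b*0)*4))))
Step 2: at LLRL: (3+2) -> 5; overall: ((((4+(y+x))+((3+2)+(z*a)))*((7+(x+a))*((2+8)+(b*b))))+((((x*x)+(3*6))+((2*9)*a))*((7*(a*x))+((b*0)*4)))) -> ((((4+(y+x))+(5+(z*a)))*((7+(x+a))*((2+8)+(b*b))))+((((x*x)+(3*6))+((2*9)*a))*((7*(a*x))+((b*0)*4))))
Step 3: at LRRL: (2+8) -> 10; overall: ((((4+(y+x))+(5+(z*a)))*((7+(x+a))*((2+8)+(b*b))))+((((x*x)+(3*6))+((2*9)*a))*((7*(a*x))+((b*0)*4)))) -> ((((4+(y+x))+(5+(z*a)))*((7+(x+a))*(10+(b*b))))+((((x*x)+(3*6))+((2*9)*a))*((7*(a*x))+((b*0)*4))))
Step 4: at RLLR: (3*6) -> 18; overall: ((((4+(y+x))+(5+(z*a)))*((7+(x+a))*(10+(b*b))))+((((x*x)+(3*6))+((2*9)*a))*((7*(a*x))+((b*0)*4)))) -> ((((4+(y+x))+(5+(z*a)))*((7+(x+a))*(10+(b*b))))+((((x*x)+18)+((2*9)*a))*((7*(a*x))+((b*0)*4))))
Step 5: at RLRL: (2*9) -> 18; overall: ((((4+(y+x))+(5+(z*a)))*((7+(x+a))*(10+(b*b))))+((((x*x)+18)+((2*9)*a))*((7*(a*x))+((b*0)*4)))) -> ((((4+(y+x))+(5+(z*a)))*((7+(x+a))*(10+(b*b))))+((((x*x)+18)+(18*a))*((7*(a*x))+((b*0)*4))))
Step 6: at RRRL: (b*0) -> 0; overall: ((((4+(y+x))+(5+(z*a)))*((7+(x+a))*(10+(b*b))))+((((x*x)+18)+(18*a))*((7*(a*x))+((b*0)*4)))) -> ((((4+(y+x))+(5+(z*a)))*((7+(x+a))*(10+(b*b))))+((((x*x)+18)+(18*a))*((7*(a*x))+(0*4))))
Step 7: at RRR: (0*4) -> 0; overall: ((((4+(y+x))+(5+(z*a)))*((7+(x+a))*(10+(b*b))))+((((x*x)+18)+(18*a))*((7*(a*x))+(0*4)))) -> ((((4+(y+x))+(5+(z*a)))*((7+(x+a))*(10+(b*b))))+((((x*x)+18)+(18*a))*((7*(a*x))+0)))
Step 8: at RR: ((7*(a*x))+0) -> (7*(a*x)); overall: ((((4+(y+x))+(5+(z*a)))*((7+(x+a))*(10+(b*b))))+((((x*x)+18)+(18*a))*((7*(a*x))+0))) -> ((((4+(y+x))+(5+(z*a)))*((7+(x+a))*(10+(b*b))))+((((x*x)+18)+(18*a))*(7*(a*x))))
Fixed point: ((((4+(y+x))+(5+(z*a)))*((7+(x+a))*(10+(b*b))))+((((x*x)+18)+(18*a))*(7*(a*x))))

Answer: ((((4+(y+x))+(5+(z*a)))*((7+(x+a))*(10+(b*b))))+((((x*x)+18)+(18*a))*(7*(a*x))))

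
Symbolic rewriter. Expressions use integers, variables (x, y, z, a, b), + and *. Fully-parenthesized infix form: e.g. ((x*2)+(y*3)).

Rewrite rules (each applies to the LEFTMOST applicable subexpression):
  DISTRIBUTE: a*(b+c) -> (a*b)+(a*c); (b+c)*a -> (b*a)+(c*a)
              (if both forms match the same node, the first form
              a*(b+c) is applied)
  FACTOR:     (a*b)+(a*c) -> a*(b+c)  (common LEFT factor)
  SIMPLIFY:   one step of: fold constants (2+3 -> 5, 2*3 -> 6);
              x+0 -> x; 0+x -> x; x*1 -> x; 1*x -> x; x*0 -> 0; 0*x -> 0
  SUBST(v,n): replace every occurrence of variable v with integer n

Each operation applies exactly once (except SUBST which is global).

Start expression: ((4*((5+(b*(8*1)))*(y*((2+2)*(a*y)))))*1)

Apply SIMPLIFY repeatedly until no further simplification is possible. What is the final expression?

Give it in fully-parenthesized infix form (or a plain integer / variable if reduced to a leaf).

Start: ((4*((5+(b*(8*1)))*(y*((2+2)*(a*y)))))*1)
Step 1: at root: ((4*((5+(b*(8*1)))*(y*((2+2)*(a*y)))))*1) -> (4*((5+(b*(8*1)))*(y*((2+2)*(a*y))))); overall: ((4*((5+(b*(8*1)))*(y*((2+2)*(a*y)))))*1) -> (4*((5+(b*(8*1)))*(y*((2+2)*(a*y)))))
Step 2: at RLRR: (8*1) -> 8; overall: (4*((5+(b*(8*1)))*(y*((2+2)*(a*y))))) -> (4*((5+(b*8))*(y*((2+2)*(a*y)))))
Step 3: at RRRL: (2+2) -> 4; overall: (4*((5+(b*8))*(y*((2+2)*(a*y))))) -> (4*((5+(b*8))*(y*(4*(a*y)))))
Fixed point: (4*((5+(b*8))*(y*(4*(a*y)))))

Answer: (4*((5+(b*8))*(y*(4*(a*y)))))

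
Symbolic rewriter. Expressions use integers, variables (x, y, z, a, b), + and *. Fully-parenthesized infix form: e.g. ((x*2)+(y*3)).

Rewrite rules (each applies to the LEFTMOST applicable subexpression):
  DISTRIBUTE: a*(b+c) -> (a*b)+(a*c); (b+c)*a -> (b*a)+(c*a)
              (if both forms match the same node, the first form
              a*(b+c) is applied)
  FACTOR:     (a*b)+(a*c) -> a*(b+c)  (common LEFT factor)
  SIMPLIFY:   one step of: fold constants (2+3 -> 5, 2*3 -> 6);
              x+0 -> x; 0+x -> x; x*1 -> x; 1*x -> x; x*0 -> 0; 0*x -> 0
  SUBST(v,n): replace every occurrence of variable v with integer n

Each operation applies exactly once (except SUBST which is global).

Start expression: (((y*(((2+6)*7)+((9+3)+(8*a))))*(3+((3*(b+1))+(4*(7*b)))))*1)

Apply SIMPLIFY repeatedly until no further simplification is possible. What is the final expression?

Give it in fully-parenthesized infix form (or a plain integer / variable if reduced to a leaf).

Answer: ((y*(56+(12+(8*a))))*(3+((3*(b+1))+(4*(7*b)))))

Derivation:
Start: (((y*(((2+6)*7)+((9+3)+(8*a))))*(3+((3*(b+1))+(4*(7*b)))))*1)
Step 1: at root: (((y*(((2+6)*7)+((9+3)+(8*a))))*(3+((3*(b+1))+(4*(7*b)))))*1) -> ((y*(((2+6)*7)+((9+3)+(8*a))))*(3+((3*(b+1))+(4*(7*b))))); overall: (((y*(((2+6)*7)+((9+3)+(8*a))))*(3+((3*(b+1))+(4*(7*b)))))*1) -> ((y*(((2+6)*7)+((9+3)+(8*a))))*(3+((3*(b+1))+(4*(7*b)))))
Step 2: at LRLL: (2+6) -> 8; overall: ((y*(((2+6)*7)+((9+3)+(8*a))))*(3+((3*(b+1))+(4*(7*b))))) -> ((y*((8*7)+((9+3)+(8*a))))*(3+((3*(b+1))+(4*(7*b)))))
Step 3: at LRL: (8*7) -> 56; overall: ((y*((8*7)+((9+3)+(8*a))))*(3+((3*(b+1))+(4*(7*b))))) -> ((y*(56+((9+3)+(8*a))))*(3+((3*(b+1))+(4*(7*b)))))
Step 4: at LRRL: (9+3) -> 12; overall: ((y*(56+((9+3)+(8*a))))*(3+((3*(b+1))+(4*(7*b))))) -> ((y*(56+(12+(8*a))))*(3+((3*(b+1))+(4*(7*b)))))
Fixed point: ((y*(56+(12+(8*a))))*(3+((3*(b+1))+(4*(7*b)))))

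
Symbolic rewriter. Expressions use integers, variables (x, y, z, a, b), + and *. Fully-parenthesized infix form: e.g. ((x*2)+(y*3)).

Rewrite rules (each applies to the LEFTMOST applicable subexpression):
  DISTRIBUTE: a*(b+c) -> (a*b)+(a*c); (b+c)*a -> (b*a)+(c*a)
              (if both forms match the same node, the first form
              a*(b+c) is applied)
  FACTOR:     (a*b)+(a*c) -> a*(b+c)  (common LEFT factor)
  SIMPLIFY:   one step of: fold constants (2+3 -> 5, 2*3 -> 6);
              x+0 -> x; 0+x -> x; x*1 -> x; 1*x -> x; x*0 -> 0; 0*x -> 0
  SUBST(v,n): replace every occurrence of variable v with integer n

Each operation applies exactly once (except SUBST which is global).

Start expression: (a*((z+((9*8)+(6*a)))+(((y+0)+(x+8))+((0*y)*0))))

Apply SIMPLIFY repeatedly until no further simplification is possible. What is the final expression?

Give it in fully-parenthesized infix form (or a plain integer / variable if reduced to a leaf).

Start: (a*((z+((9*8)+(6*a)))+(((y+0)+(x+8))+((0*y)*0))))
Step 1: at RLRL: (9*8) -> 72; overall: (a*((z+((9*8)+(6*a)))+(((y+0)+(x+8))+((0*y)*0)))) -> (a*((z+(72+(6*a)))+(((y+0)+(x+8))+((0*y)*0))))
Step 2: at RRLL: (y+0) -> y; overall: (a*((z+(72+(6*a)))+(((y+0)+(x+8))+((0*y)*0)))) -> (a*((z+(72+(6*a)))+((y+(x+8))+((0*y)*0))))
Step 3: at RRR: ((0*y)*0) -> 0; overall: (a*((z+(72+(6*a)))+((y+(x+8))+((0*y)*0)))) -> (a*((z+(72+(6*a)))+((y+(x+8))+0)))
Step 4: at RR: ((y+(x+8))+0) -> (y+(x+8)); overall: (a*((z+(72+(6*a)))+((y+(x+8))+0))) -> (a*((z+(72+(6*a)))+(y+(x+8))))
Fixed point: (a*((z+(72+(6*a)))+(y+(x+8))))

Answer: (a*((z+(72+(6*a)))+(y+(x+8))))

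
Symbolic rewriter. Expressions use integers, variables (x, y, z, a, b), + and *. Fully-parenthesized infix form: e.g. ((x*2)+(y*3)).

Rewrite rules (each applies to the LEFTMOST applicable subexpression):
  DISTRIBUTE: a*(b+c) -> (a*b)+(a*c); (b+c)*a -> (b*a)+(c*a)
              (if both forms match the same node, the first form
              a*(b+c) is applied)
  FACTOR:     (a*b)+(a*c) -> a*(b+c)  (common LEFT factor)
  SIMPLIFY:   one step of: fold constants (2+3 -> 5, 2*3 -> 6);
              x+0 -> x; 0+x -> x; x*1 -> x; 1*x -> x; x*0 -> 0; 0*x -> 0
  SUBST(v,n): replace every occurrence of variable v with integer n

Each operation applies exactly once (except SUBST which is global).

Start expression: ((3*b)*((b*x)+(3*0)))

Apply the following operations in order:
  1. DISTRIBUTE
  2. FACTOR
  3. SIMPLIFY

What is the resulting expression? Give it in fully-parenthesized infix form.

Start: ((3*b)*((b*x)+(3*0)))
Apply DISTRIBUTE at root (target: ((3*b)*((b*x)+(3*0)))): ((3*b)*((b*x)+(3*0))) -> (((3*b)*(b*x))+((3*b)*(3*0)))
Apply FACTOR at root (target: (((3*b)*(b*x))+((3*b)*(3*0)))): (((3*b)*(b*x))+((3*b)*(3*0))) -> ((3*b)*((b*x)+(3*0)))
Apply SIMPLIFY at RR (target: (3*0)): ((3*b)*((b*x)+(3*0))) -> ((3*b)*((b*x)+0))

Answer: ((3*b)*((b*x)+0))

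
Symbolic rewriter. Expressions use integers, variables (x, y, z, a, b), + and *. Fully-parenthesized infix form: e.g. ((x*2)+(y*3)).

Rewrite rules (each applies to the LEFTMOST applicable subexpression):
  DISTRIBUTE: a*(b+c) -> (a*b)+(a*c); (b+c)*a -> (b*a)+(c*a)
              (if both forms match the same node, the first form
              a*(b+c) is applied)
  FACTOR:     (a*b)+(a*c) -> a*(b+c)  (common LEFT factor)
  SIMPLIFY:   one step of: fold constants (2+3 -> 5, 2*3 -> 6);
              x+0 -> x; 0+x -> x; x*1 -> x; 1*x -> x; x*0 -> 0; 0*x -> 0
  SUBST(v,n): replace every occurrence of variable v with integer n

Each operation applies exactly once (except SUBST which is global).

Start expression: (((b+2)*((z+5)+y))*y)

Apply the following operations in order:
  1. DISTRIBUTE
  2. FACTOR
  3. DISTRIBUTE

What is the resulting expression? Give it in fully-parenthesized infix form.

Answer: ((((b+2)*(z+5))+((b+2)*y))*y)

Derivation:
Start: (((b+2)*((z+5)+y))*y)
Apply DISTRIBUTE at L (target: ((b+2)*((z+5)+y))): (((b+2)*((z+5)+y))*y) -> ((((b+2)*(z+5))+((b+2)*y))*y)
Apply FACTOR at L (target: (((b+2)*(z+5))+((b+2)*y))): ((((b+2)*(z+5))+((b+2)*y))*y) -> (((b+2)*((z+5)+y))*y)
Apply DISTRIBUTE at L (target: ((b+2)*((z+5)+y))): (((b+2)*((z+5)+y))*y) -> ((((b+2)*(z+5))+((b+2)*y))*y)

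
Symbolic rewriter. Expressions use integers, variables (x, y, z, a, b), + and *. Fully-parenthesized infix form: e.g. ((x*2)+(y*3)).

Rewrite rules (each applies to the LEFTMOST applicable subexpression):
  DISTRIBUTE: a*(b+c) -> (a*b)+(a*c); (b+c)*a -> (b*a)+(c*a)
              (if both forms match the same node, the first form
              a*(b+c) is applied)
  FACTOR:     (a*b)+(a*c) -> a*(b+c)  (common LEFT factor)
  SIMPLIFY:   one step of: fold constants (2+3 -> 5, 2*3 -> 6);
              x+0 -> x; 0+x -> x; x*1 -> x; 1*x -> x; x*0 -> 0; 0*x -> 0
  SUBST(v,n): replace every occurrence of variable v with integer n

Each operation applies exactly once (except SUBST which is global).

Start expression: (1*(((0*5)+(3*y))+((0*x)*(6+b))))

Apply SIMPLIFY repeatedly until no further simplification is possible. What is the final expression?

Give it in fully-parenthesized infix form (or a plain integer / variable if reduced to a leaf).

Start: (1*(((0*5)+(3*y))+((0*x)*(6+b))))
Step 1: at root: (1*(((0*5)+(3*y))+((0*x)*(6+b)))) -> (((0*5)+(3*y))+((0*x)*(6+b))); overall: (1*(((0*5)+(3*y))+((0*x)*(6+b)))) -> (((0*5)+(3*y))+((0*x)*(6+b)))
Step 2: at LL: (0*5) -> 0; overall: (((0*5)+(3*y))+((0*x)*(6+b))) -> ((0+(3*y))+((0*x)*(6+b)))
Step 3: at L: (0+(3*y)) -> (3*y); overall: ((0+(3*y))+((0*x)*(6+b))) -> ((3*y)+((0*x)*(6+b)))
Step 4: at RL: (0*x) -> 0; overall: ((3*y)+((0*x)*(6+b))) -> ((3*y)+(0*(6+b)))
Step 5: at R: (0*(6+b)) -> 0; overall: ((3*y)+(0*(6+b))) -> ((3*y)+0)
Step 6: at root: ((3*y)+0) -> (3*y); overall: ((3*y)+0) -> (3*y)
Fixed point: (3*y)

Answer: (3*y)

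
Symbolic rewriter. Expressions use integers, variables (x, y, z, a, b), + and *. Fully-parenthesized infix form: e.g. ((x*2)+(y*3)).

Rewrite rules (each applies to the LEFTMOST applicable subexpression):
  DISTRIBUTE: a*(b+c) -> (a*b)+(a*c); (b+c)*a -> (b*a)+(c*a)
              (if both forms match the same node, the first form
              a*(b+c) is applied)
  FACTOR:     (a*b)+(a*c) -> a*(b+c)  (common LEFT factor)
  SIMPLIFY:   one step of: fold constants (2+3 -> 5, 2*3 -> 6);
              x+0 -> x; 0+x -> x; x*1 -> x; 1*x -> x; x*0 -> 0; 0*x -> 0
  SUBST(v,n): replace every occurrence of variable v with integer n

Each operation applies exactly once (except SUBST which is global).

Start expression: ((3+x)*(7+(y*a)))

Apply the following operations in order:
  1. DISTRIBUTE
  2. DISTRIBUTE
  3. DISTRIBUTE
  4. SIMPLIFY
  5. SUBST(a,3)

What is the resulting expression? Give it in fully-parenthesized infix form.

Start: ((3+x)*(7+(y*a)))
Apply DISTRIBUTE at root (target: ((3+x)*(7+(y*a)))): ((3+x)*(7+(y*a))) -> (((3+x)*7)+((3+x)*(y*a)))
Apply DISTRIBUTE at L (target: ((3+x)*7)): (((3+x)*7)+((3+x)*(y*a))) -> (((3*7)+(x*7))+((3+x)*(y*a)))
Apply DISTRIBUTE at R (target: ((3+x)*(y*a))): (((3*7)+(x*7))+((3+x)*(y*a))) -> (((3*7)+(x*7))+((3*(y*a))+(x*(y*a))))
Apply SIMPLIFY at LL (target: (3*7)): (((3*7)+(x*7))+((3*(y*a))+(x*(y*a)))) -> ((21+(x*7))+((3*(y*a))+(x*(y*a))))
Apply SUBST(a,3): ((21+(x*7))+((3*(y*a))+(x*(y*a)))) -> ((21+(x*7))+((3*(y*3))+(x*(y*3))))

Answer: ((21+(x*7))+((3*(y*3))+(x*(y*3))))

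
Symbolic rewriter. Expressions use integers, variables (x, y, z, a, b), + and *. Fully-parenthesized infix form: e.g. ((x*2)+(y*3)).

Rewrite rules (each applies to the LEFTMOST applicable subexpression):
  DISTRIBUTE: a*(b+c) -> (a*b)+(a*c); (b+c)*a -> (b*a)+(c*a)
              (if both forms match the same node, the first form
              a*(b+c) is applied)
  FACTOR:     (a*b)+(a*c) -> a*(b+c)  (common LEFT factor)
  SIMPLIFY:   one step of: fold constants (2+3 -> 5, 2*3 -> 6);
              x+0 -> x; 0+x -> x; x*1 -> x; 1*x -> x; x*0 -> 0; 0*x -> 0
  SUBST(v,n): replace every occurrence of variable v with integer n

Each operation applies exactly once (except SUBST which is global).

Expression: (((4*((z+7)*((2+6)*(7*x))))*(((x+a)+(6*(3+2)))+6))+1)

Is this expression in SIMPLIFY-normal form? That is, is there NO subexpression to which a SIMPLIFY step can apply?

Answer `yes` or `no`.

Expression: (((4*((z+7)*((2+6)*(7*x))))*(((x+a)+(6*(3+2)))+6))+1)
Scanning for simplifiable subexpressions (pre-order)...
  at root: (((4*((z+7)*((2+6)*(7*x))))*(((x+a)+(6*(3+2)))+6))+1) (not simplifiable)
  at L: ((4*((z+7)*((2+6)*(7*x))))*(((x+a)+(6*(3+2)))+6)) (not simplifiable)
  at LL: (4*((z+7)*((2+6)*(7*x)))) (not simplifiable)
  at LLR: ((z+7)*((2+6)*(7*x))) (not simplifiable)
  at LLRL: (z+7) (not simplifiable)
  at LLRR: ((2+6)*(7*x)) (not simplifiable)
  at LLRRL: (2+6) (SIMPLIFIABLE)
  at LLRRR: (7*x) (not simplifiable)
  at LR: (((x+a)+(6*(3+2)))+6) (not simplifiable)
  at LRL: ((x+a)+(6*(3+2))) (not simplifiable)
  at LRLL: (x+a) (not simplifiable)
  at LRLR: (6*(3+2)) (not simplifiable)
  at LRLRR: (3+2) (SIMPLIFIABLE)
Found simplifiable subexpr at path LLRRL: (2+6)
One SIMPLIFY step would give: (((4*((z+7)*(8*(7*x))))*(((x+a)+(6*(3+2)))+6))+1)
-> NOT in normal form.

Answer: no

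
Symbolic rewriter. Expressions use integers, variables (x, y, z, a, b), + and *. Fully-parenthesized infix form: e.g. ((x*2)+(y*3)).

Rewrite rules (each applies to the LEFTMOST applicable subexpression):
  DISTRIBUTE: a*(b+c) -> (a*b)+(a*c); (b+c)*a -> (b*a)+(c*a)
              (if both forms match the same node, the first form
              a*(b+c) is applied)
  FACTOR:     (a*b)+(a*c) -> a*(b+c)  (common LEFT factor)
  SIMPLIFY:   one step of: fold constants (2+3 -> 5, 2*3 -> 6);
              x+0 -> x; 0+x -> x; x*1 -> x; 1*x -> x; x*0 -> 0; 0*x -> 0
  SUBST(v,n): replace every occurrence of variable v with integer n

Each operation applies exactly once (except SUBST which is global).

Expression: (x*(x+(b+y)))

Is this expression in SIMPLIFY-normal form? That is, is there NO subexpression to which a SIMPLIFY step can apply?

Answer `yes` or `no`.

Answer: yes

Derivation:
Expression: (x*(x+(b+y)))
Scanning for simplifiable subexpressions (pre-order)...
  at root: (x*(x+(b+y))) (not simplifiable)
  at R: (x+(b+y)) (not simplifiable)
  at RR: (b+y) (not simplifiable)
Result: no simplifiable subexpression found -> normal form.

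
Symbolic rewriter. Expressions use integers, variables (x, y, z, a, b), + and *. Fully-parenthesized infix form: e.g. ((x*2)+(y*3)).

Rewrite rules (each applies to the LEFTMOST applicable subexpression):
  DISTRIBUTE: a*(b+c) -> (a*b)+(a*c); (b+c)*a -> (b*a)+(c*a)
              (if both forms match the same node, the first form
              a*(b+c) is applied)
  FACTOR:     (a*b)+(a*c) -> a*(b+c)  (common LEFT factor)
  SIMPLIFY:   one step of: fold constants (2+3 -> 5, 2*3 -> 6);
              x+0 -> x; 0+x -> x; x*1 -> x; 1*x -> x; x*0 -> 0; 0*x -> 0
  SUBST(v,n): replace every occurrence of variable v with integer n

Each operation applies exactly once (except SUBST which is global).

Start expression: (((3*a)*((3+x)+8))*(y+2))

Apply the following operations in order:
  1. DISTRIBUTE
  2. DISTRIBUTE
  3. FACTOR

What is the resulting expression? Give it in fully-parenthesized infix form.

Answer: ((((3*a)*((3+x)+8))*y)+(((3*a)*((3+x)+8))*2))

Derivation:
Start: (((3*a)*((3+x)+8))*(y+2))
Apply DISTRIBUTE at root (target: (((3*a)*((3+x)+8))*(y+2))): (((3*a)*((3+x)+8))*(y+2)) -> ((((3*a)*((3+x)+8))*y)+(((3*a)*((3+x)+8))*2))
Apply DISTRIBUTE at LL (target: ((3*a)*((3+x)+8))): ((((3*a)*((3+x)+8))*y)+(((3*a)*((3+x)+8))*2)) -> (((((3*a)*(3+x))+((3*a)*8))*y)+(((3*a)*((3+x)+8))*2))
Apply FACTOR at LL (target: (((3*a)*(3+x))+((3*a)*8))): (((((3*a)*(3+x))+((3*a)*8))*y)+(((3*a)*((3+x)+8))*2)) -> ((((3*a)*((3+x)+8))*y)+(((3*a)*((3+x)+8))*2))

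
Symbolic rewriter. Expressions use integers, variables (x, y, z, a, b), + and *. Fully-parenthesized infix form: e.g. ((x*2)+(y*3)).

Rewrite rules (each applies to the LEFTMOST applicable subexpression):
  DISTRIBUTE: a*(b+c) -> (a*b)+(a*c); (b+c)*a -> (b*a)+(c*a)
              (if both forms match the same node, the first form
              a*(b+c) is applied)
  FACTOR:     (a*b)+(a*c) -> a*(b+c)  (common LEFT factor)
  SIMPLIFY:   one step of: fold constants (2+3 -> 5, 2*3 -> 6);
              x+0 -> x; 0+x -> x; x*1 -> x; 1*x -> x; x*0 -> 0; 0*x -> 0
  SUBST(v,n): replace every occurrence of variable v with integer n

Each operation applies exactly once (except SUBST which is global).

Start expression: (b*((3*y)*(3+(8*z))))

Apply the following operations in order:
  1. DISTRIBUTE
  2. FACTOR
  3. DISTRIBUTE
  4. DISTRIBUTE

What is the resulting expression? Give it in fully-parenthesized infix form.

Start: (b*((3*y)*(3+(8*z))))
Apply DISTRIBUTE at R (target: ((3*y)*(3+(8*z)))): (b*((3*y)*(3+(8*z)))) -> (b*(((3*y)*3)+((3*y)*(8*z))))
Apply FACTOR at R (target: (((3*y)*3)+((3*y)*(8*z)))): (b*(((3*y)*3)+((3*y)*(8*z)))) -> (b*((3*y)*(3+(8*z))))
Apply DISTRIBUTE at R (target: ((3*y)*(3+(8*z)))): (b*((3*y)*(3+(8*z)))) -> (b*(((3*y)*3)+((3*y)*(8*z))))
Apply DISTRIBUTE at root (target: (b*(((3*y)*3)+((3*y)*(8*z))))): (b*(((3*y)*3)+((3*y)*(8*z)))) -> ((b*((3*y)*3))+(b*((3*y)*(8*z))))

Answer: ((b*((3*y)*3))+(b*((3*y)*(8*z))))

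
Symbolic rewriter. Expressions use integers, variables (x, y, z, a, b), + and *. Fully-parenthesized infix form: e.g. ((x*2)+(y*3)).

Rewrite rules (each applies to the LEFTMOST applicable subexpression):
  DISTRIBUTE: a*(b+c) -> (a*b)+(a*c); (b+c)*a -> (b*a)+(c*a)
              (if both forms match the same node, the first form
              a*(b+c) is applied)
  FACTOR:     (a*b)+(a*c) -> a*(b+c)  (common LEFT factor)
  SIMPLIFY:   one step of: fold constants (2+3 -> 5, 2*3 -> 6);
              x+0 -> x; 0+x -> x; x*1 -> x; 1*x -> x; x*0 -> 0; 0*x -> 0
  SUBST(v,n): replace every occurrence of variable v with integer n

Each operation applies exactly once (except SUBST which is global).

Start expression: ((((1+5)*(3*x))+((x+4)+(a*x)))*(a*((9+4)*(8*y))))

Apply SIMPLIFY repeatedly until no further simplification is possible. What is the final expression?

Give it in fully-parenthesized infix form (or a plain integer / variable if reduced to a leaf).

Start: ((((1+5)*(3*x))+((x+4)+(a*x)))*(a*((9+4)*(8*y))))
Step 1: at LLL: (1+5) -> 6; overall: ((((1+5)*(3*x))+((x+4)+(a*x)))*(a*((9+4)*(8*y)))) -> (((6*(3*x))+((x+4)+(a*x)))*(a*((9+4)*(8*y))))
Step 2: at RRL: (9+4) -> 13; overall: (((6*(3*x))+((x+4)+(a*x)))*(a*((9+4)*(8*y)))) -> (((6*(3*x))+((x+4)+(a*x)))*(a*(13*(8*y))))
Fixed point: (((6*(3*x))+((x+4)+(a*x)))*(a*(13*(8*y))))

Answer: (((6*(3*x))+((x+4)+(a*x)))*(a*(13*(8*y))))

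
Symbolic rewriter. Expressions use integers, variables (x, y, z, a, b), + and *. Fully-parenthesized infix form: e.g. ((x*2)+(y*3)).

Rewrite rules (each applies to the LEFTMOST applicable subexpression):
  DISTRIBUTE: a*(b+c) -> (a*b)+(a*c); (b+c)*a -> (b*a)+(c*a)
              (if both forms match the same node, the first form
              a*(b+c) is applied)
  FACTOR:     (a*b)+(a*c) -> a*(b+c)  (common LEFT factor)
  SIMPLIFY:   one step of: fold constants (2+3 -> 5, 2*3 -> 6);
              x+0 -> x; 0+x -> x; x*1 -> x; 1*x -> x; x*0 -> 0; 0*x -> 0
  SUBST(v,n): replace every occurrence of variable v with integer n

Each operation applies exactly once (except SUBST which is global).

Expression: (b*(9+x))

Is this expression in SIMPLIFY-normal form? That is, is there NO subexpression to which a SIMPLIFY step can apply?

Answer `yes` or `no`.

Expression: (b*(9+x))
Scanning for simplifiable subexpressions (pre-order)...
  at root: (b*(9+x)) (not simplifiable)
  at R: (9+x) (not simplifiable)
Result: no simplifiable subexpression found -> normal form.

Answer: yes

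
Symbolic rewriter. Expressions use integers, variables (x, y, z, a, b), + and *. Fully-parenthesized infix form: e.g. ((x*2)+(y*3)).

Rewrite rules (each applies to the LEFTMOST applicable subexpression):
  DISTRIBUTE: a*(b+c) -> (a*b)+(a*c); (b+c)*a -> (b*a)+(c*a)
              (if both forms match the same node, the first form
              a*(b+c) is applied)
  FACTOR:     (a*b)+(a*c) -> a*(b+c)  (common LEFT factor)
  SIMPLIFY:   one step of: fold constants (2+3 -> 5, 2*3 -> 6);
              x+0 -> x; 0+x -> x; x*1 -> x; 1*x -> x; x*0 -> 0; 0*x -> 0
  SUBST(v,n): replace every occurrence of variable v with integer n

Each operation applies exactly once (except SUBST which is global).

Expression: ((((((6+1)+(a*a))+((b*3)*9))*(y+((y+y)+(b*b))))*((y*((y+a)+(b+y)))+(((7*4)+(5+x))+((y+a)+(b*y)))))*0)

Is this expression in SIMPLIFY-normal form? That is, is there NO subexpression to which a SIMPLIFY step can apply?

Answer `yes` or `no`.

Answer: no

Derivation:
Expression: ((((((6+1)+(a*a))+((b*3)*9))*(y+((y+y)+(b*b))))*((y*((y+a)+(b+y)))+(((7*4)+(5+x))+((y+a)+(b*y)))))*0)
Scanning for simplifiable subexpressions (pre-order)...
  at root: ((((((6+1)+(a*a))+((b*3)*9))*(y+((y+y)+(b*b))))*((y*((y+a)+(b+y)))+(((7*4)+(5+x))+((y+a)+(b*y)))))*0) (SIMPLIFIABLE)
  at L: (((((6+1)+(a*a))+((b*3)*9))*(y+((y+y)+(b*b))))*((y*((y+a)+(b+y)))+(((7*4)+(5+x))+((y+a)+(b*y))))) (not simplifiable)
  at LL: ((((6+1)+(a*a))+((b*3)*9))*(y+((y+y)+(b*b)))) (not simplifiable)
  at LLL: (((6+1)+(a*a))+((b*3)*9)) (not simplifiable)
  at LLLL: ((6+1)+(a*a)) (not simplifiable)
  at LLLLL: (6+1) (SIMPLIFIABLE)
  at LLLLR: (a*a) (not simplifiable)
  at LLLR: ((b*3)*9) (not simplifiable)
  at LLLRL: (b*3) (not simplifiable)
  at LLR: (y+((y+y)+(b*b))) (not simplifiable)
  at LLRR: ((y+y)+(b*b)) (not simplifiable)
  at LLRRL: (y+y) (not simplifiable)
  at LLRRR: (b*b) (not simplifiable)
  at LR: ((y*((y+a)+(b+y)))+(((7*4)+(5+x))+((y+a)+(b*y)))) (not simplifiable)
  at LRL: (y*((y+a)+(b+y))) (not simplifiable)
  at LRLR: ((y+a)+(b+y)) (not simplifiable)
  at LRLRL: (y+a) (not simplifiable)
  at LRLRR: (b+y) (not simplifiable)
  at LRR: (((7*4)+(5+x))+((y+a)+(b*y))) (not simplifiable)
  at LRRL: ((7*4)+(5+x)) (not simplifiable)
  at LRRLL: (7*4) (SIMPLIFIABLE)
  at LRRLR: (5+x) (not simplifiable)
  at LRRR: ((y+a)+(b*y)) (not simplifiable)
  at LRRRL: (y+a) (not simplifiable)
  at LRRRR: (b*y) (not simplifiable)
Found simplifiable subexpr at path root: ((((((6+1)+(a*a))+((b*3)*9))*(y+((y+y)+(b*b))))*((y*((y+a)+(b+y)))+(((7*4)+(5+x))+((y+a)+(b*y)))))*0)
One SIMPLIFY step would give: 0
-> NOT in normal form.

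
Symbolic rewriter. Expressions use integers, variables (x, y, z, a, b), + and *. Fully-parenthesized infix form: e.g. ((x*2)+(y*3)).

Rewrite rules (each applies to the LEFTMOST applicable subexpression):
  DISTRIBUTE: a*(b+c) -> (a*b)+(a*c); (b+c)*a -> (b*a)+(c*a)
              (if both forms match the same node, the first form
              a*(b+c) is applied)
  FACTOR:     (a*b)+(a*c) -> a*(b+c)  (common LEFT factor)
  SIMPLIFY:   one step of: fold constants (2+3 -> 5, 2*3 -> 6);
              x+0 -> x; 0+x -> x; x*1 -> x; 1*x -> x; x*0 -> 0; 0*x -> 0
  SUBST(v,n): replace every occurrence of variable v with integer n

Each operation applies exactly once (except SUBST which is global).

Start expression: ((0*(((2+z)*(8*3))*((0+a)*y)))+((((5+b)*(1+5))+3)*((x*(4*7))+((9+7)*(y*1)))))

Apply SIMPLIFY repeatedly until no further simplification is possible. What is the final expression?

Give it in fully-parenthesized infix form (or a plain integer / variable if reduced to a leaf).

Start: ((0*(((2+z)*(8*3))*((0+a)*y)))+((((5+b)*(1+5))+3)*((x*(4*7))+((9+7)*(y*1)))))
Step 1: at L: (0*(((2+z)*(8*3))*((0+a)*y))) -> 0; overall: ((0*(((2+z)*(8*3))*((0+a)*y)))+((((5+b)*(1+5))+3)*((x*(4*7))+((9+7)*(y*1))))) -> (0+((((5+b)*(1+5))+3)*((x*(4*7))+((9+7)*(y*1)))))
Step 2: at root: (0+((((5+b)*(1+5))+3)*((x*(4*7))+((9+7)*(y*1))))) -> ((((5+b)*(1+5))+3)*((x*(4*7))+((9+7)*(y*1)))); overall: (0+((((5+b)*(1+5))+3)*((x*(4*7))+((9+7)*(y*1))))) -> ((((5+b)*(1+5))+3)*((x*(4*7))+((9+7)*(y*1))))
Step 3: at LLR: (1+5) -> 6; overall: ((((5+b)*(1+5))+3)*((x*(4*7))+((9+7)*(y*1)))) -> ((((5+b)*6)+3)*((x*(4*7))+((9+7)*(y*1))))
Step 4: at RLR: (4*7) -> 28; overall: ((((5+b)*6)+3)*((x*(4*7))+((9+7)*(y*1)))) -> ((((5+b)*6)+3)*((x*28)+((9+7)*(y*1))))
Step 5: at RRL: (9+7) -> 16; overall: ((((5+b)*6)+3)*((x*28)+((9+7)*(y*1)))) -> ((((5+b)*6)+3)*((x*28)+(16*(y*1))))
Step 6: at RRR: (y*1) -> y; overall: ((((5+b)*6)+3)*((x*28)+(16*(y*1)))) -> ((((5+b)*6)+3)*((x*28)+(16*y)))
Fixed point: ((((5+b)*6)+3)*((x*28)+(16*y)))

Answer: ((((5+b)*6)+3)*((x*28)+(16*y)))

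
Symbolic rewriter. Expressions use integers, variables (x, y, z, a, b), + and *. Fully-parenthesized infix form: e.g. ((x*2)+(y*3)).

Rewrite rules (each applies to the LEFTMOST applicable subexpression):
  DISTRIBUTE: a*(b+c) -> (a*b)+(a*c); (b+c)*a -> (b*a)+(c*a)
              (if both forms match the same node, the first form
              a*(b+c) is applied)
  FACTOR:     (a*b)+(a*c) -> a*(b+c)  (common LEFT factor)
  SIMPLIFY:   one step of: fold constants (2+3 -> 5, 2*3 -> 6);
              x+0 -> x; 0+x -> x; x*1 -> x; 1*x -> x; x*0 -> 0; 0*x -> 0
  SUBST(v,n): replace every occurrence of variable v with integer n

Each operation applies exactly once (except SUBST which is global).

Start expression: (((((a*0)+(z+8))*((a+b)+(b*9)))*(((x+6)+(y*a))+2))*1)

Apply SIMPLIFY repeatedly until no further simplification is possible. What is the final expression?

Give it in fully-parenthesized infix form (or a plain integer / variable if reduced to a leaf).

Start: (((((a*0)+(z+8))*((a+b)+(b*9)))*(((x+6)+(y*a))+2))*1)
Step 1: at root: (((((a*0)+(z+8))*((a+b)+(b*9)))*(((x+6)+(y*a))+2))*1) -> ((((a*0)+(z+8))*((a+b)+(b*9)))*(((x+6)+(y*a))+2)); overall: (((((a*0)+(z+8))*((a+b)+(b*9)))*(((x+6)+(y*a))+2))*1) -> ((((a*0)+(z+8))*((a+b)+(b*9)))*(((x+6)+(y*a))+2))
Step 2: at LLL: (a*0) -> 0; overall: ((((a*0)+(z+8))*((a+b)+(b*9)))*(((x+6)+(y*a))+2)) -> (((0+(z+8))*((a+b)+(b*9)))*(((x+6)+(y*a))+2))
Step 3: at LL: (0+(z+8)) -> (z+8); overall: (((0+(z+8))*((a+b)+(b*9)))*(((x+6)+(y*a))+2)) -> (((z+8)*((a+b)+(b*9)))*(((x+6)+(y*a))+2))
Fixed point: (((z+8)*((a+b)+(b*9)))*(((x+6)+(y*a))+2))

Answer: (((z+8)*((a+b)+(b*9)))*(((x+6)+(y*a))+2))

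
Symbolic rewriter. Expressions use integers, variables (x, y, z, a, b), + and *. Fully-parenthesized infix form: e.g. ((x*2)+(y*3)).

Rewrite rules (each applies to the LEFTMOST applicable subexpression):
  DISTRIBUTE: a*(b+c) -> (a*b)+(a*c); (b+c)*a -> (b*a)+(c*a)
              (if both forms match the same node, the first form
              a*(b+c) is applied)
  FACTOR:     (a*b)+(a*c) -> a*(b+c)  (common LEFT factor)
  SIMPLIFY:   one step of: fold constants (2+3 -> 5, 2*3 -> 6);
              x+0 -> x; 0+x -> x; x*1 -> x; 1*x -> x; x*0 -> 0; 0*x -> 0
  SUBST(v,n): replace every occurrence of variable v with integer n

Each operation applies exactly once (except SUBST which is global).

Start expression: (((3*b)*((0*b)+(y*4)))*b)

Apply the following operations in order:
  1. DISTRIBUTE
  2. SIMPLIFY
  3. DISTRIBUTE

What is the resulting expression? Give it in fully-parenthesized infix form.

Start: (((3*b)*((0*b)+(y*4)))*b)
Apply DISTRIBUTE at L (target: ((3*b)*((0*b)+(y*4)))): (((3*b)*((0*b)+(y*4)))*b) -> ((((3*b)*(0*b))+((3*b)*(y*4)))*b)
Apply SIMPLIFY at LLR (target: (0*b)): ((((3*b)*(0*b))+((3*b)*(y*4)))*b) -> ((((3*b)*0)+((3*b)*(y*4)))*b)
Apply DISTRIBUTE at root (target: ((((3*b)*0)+((3*b)*(y*4)))*b)): ((((3*b)*0)+((3*b)*(y*4)))*b) -> ((((3*b)*0)*b)+(((3*b)*(y*4))*b))

Answer: ((((3*b)*0)*b)+(((3*b)*(y*4))*b))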